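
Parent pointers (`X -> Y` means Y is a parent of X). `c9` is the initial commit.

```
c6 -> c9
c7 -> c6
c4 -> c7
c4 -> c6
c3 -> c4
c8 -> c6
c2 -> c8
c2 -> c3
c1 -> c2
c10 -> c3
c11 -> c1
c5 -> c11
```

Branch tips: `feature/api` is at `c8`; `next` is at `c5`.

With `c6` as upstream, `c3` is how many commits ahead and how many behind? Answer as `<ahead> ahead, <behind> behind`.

Reachable from c3: {c3, c4, c6, c7, c9}.
Reachable from c6: {c6, c9}.
Only in c3's history (ahead): {c3, c4, c7} — 3.
Only in c6's history (behind): {} — 0.

3 ahead, 0 behind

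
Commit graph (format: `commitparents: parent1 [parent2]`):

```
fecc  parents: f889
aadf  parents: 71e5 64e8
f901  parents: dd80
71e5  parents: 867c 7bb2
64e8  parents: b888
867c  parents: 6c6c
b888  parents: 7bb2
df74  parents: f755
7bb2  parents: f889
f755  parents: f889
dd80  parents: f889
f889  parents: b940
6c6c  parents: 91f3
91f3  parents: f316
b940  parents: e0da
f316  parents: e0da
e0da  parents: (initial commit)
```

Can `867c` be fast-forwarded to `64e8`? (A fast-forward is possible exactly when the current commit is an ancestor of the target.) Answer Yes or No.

No

A fast-forward from 867c to 64e8 is possible iff 867c is an ancestor of 64e8.
Ancestors of 64e8: {64e8, 7bb2, b888, b940, e0da, f889}.
867c is not among them, so fast-forward is not possible.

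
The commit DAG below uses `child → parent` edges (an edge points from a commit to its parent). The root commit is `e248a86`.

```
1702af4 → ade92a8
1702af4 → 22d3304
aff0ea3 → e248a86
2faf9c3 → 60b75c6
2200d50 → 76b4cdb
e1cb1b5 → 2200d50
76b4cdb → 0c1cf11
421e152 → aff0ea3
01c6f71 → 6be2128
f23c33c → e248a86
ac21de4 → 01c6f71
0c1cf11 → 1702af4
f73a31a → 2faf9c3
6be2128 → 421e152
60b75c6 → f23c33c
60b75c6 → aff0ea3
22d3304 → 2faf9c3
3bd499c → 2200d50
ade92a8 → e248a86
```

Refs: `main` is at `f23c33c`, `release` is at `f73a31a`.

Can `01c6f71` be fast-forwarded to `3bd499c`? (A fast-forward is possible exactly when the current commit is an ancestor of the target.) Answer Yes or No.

No

A fast-forward from 01c6f71 to 3bd499c is possible iff 01c6f71 is an ancestor of 3bd499c.
Ancestors of 3bd499c: {0c1cf11, 1702af4, 2200d50, 22d3304, 2faf9c3, 3bd499c, 60b75c6, 76b4cdb, ade92a8, aff0ea3, e248a86, f23c33c}.
01c6f71 is not among them, so fast-forward is not possible.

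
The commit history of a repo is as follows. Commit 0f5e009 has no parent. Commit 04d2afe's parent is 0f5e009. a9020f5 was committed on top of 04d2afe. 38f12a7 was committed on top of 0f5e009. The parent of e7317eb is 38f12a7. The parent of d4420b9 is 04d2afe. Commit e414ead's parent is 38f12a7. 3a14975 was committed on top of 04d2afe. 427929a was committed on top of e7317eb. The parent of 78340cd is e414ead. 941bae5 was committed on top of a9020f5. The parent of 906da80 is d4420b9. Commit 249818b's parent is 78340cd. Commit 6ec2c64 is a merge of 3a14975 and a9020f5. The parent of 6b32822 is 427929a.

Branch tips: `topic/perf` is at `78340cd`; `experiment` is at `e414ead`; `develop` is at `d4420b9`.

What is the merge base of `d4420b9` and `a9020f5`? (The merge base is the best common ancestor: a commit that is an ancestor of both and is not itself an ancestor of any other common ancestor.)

Ancestors of d4420b9: {04d2afe, 0f5e009, d4420b9}.
Ancestors of a9020f5: {04d2afe, 0f5e009, a9020f5}.
Common ancestors: {04d2afe, 0f5e009}.
Among these, 04d2afe is not an ancestor of any other common ancestor — it is the merge base.

04d2afe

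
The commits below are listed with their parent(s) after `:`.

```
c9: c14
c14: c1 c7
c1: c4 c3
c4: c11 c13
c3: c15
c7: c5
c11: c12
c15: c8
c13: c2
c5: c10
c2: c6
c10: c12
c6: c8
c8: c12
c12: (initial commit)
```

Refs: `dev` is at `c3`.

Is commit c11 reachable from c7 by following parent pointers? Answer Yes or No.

Ancestors of c7: {c10, c12, c5, c7}.
c11 is not in that set, so it is not an ancestor of c7.

No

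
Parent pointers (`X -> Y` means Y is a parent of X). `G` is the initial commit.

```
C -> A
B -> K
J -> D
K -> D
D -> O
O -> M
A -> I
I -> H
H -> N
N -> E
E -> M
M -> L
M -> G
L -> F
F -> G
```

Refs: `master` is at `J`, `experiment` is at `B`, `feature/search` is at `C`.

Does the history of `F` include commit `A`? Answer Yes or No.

Ancestors of F: {F, G}.
A is not in that set, so it is not an ancestor of F.

No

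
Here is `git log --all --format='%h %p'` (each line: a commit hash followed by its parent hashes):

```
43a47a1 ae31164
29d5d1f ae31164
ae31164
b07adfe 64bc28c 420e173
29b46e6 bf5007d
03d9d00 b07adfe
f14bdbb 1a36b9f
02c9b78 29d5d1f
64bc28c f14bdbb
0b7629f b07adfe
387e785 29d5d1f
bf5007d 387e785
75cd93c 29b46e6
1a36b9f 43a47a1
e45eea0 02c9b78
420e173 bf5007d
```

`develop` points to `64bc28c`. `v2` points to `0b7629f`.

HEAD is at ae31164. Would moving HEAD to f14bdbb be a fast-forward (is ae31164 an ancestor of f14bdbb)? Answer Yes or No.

A fast-forward from ae31164 to f14bdbb is possible iff ae31164 is an ancestor of f14bdbb.
Ancestors of f14bdbb: {1a36b9f, 43a47a1, ae31164, f14bdbb}.
ae31164 is among them, so fast-forward is possible.

Yes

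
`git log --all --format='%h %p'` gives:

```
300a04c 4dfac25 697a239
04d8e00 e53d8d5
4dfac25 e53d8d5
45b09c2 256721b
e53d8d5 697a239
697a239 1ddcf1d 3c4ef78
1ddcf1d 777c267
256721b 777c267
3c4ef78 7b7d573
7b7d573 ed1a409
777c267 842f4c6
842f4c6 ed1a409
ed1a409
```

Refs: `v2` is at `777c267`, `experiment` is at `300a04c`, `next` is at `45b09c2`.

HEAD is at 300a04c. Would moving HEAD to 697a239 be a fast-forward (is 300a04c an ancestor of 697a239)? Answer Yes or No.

No

A fast-forward from 300a04c to 697a239 is possible iff 300a04c is an ancestor of 697a239.
Ancestors of 697a239: {1ddcf1d, 3c4ef78, 697a239, 777c267, 7b7d573, 842f4c6, ed1a409}.
300a04c is not among them, so fast-forward is not possible.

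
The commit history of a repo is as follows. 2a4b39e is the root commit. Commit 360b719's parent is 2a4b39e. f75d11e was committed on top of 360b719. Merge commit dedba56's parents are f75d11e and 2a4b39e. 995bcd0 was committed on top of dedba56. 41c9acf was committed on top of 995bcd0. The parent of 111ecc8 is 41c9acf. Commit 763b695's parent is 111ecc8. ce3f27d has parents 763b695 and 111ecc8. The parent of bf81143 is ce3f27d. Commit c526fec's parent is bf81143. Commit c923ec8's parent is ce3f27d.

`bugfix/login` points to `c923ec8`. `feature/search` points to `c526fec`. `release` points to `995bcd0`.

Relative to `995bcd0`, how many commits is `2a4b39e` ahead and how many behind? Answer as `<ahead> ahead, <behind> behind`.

0 ahead, 4 behind

Reachable from 2a4b39e: {2a4b39e}.
Reachable from 995bcd0: {2a4b39e, 360b719, 995bcd0, dedba56, f75d11e}.
Only in 2a4b39e's history (ahead): {} — 0.
Only in 995bcd0's history (behind): {360b719, 995bcd0, dedba56, f75d11e} — 4.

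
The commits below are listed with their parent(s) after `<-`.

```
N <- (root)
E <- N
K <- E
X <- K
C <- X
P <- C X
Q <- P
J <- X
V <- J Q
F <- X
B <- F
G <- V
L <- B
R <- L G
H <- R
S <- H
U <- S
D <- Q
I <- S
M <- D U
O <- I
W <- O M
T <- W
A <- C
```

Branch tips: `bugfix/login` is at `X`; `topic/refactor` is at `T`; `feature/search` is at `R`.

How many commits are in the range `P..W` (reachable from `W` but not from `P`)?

Reachable from W: {B, C, D, E, F, G, H, I, J, K, L, M, N, O, P, Q, R, S, U, V, W, X}.
Reachable from P: {C, E, K, N, P, X}.
In W's history but not P's: {B, D, F, G, H, I, J, L, M, O, Q, R, S, U, V, W} — 16 commits.

16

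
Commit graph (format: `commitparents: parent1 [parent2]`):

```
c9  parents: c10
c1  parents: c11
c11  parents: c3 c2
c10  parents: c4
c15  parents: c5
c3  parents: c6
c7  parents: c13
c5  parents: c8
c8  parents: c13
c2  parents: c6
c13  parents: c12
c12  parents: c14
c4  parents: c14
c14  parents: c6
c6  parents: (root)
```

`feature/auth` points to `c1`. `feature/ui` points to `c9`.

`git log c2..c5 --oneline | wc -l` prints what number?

5

Reachable from c5: {c12, c13, c14, c5, c6, c8}.
Reachable from c2: {c2, c6}.
In c5's history but not c2's: {c12, c13, c14, c5, c8} — 5 commits.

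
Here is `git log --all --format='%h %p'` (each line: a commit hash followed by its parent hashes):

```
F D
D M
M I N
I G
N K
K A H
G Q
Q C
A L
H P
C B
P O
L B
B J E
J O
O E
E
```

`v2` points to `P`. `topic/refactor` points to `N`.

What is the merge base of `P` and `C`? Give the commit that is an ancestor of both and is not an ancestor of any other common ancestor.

Ancestors of P: {E, O, P}.
Ancestors of C: {B, C, E, J, O}.
Common ancestors: {E, O}.
Among these, O is not an ancestor of any other common ancestor — it is the merge base.

O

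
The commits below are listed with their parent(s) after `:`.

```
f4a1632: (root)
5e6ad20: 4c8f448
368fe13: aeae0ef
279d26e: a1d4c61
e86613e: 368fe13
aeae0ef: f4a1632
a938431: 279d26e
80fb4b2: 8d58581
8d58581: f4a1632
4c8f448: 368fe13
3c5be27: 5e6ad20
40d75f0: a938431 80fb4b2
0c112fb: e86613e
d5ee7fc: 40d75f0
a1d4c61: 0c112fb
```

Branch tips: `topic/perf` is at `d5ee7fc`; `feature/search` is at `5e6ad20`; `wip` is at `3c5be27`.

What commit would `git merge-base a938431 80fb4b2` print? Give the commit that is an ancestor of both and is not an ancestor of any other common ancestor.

f4a1632

Ancestors of a938431: {0c112fb, 279d26e, 368fe13, a1d4c61, a938431, aeae0ef, e86613e, f4a1632}.
Ancestors of 80fb4b2: {80fb4b2, 8d58581, f4a1632}.
Common ancestors: {f4a1632}.
The only common ancestor is f4a1632, so it is the merge base.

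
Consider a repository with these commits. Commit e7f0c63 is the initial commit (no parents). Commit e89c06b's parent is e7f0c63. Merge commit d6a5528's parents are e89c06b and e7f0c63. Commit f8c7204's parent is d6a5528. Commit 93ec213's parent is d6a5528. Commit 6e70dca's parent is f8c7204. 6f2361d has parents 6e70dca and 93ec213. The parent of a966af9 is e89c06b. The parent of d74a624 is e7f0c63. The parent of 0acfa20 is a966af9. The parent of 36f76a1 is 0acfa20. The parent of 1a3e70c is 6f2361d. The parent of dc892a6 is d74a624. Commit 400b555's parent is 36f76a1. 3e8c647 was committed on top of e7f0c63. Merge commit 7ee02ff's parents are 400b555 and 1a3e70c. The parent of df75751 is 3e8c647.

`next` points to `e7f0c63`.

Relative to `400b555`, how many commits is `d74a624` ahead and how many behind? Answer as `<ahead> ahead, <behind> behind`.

Reachable from d74a624: {d74a624, e7f0c63}.
Reachable from 400b555: {0acfa20, 36f76a1, 400b555, a966af9, e7f0c63, e89c06b}.
Only in d74a624's history (ahead): {d74a624} — 1.
Only in 400b555's history (behind): {0acfa20, 36f76a1, 400b555, a966af9, e89c06b} — 5.

1 ahead, 5 behind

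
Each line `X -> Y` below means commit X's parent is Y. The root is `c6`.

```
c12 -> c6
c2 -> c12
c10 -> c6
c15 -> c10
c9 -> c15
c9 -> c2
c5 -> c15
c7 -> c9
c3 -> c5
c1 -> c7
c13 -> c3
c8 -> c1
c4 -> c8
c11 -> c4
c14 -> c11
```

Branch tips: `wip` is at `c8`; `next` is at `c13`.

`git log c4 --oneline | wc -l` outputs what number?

Walking parent pointers from c4: reachable set = {c1, c10, c12, c15, c2, c4, c6, c7, c8, c9}.
That is 10 commits.

10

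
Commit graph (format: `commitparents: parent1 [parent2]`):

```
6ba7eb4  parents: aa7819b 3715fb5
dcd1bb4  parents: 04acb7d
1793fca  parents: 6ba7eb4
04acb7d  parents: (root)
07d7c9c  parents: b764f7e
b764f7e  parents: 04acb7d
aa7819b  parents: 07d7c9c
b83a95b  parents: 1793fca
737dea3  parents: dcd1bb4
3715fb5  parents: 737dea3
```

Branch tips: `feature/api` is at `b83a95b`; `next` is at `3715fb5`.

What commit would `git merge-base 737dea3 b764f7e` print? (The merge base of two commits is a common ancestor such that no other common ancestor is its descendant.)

04acb7d

Ancestors of 737dea3: {04acb7d, 737dea3, dcd1bb4}.
Ancestors of b764f7e: {04acb7d, b764f7e}.
Common ancestors: {04acb7d}.
The only common ancestor is 04acb7d, so it is the merge base.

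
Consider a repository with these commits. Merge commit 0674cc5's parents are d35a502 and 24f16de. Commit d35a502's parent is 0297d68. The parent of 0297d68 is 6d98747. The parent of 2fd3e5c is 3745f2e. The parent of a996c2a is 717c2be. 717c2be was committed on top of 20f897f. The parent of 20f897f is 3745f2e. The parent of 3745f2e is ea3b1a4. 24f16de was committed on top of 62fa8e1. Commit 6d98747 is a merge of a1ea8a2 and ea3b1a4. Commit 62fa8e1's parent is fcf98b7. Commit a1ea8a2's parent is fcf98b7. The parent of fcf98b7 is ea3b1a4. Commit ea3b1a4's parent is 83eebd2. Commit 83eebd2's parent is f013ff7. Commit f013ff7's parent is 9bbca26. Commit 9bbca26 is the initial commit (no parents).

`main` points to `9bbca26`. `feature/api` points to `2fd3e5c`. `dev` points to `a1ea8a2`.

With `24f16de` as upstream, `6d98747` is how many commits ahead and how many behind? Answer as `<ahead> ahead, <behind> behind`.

Reachable from 6d98747: {6d98747, 83eebd2, 9bbca26, a1ea8a2, ea3b1a4, f013ff7, fcf98b7}.
Reachable from 24f16de: {24f16de, 62fa8e1, 83eebd2, 9bbca26, ea3b1a4, f013ff7, fcf98b7}.
Only in 6d98747's history (ahead): {6d98747, a1ea8a2} — 2.
Only in 24f16de's history (behind): {24f16de, 62fa8e1} — 2.

2 ahead, 2 behind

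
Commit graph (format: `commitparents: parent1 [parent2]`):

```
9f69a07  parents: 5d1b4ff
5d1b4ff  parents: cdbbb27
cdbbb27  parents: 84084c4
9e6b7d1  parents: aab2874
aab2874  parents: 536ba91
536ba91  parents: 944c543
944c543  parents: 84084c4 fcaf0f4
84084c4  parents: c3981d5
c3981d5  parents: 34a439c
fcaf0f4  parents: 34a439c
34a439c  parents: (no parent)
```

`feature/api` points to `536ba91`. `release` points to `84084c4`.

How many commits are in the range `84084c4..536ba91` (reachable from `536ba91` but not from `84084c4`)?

Reachable from 536ba91: {34a439c, 536ba91, 84084c4, 944c543, c3981d5, fcaf0f4}.
Reachable from 84084c4: {34a439c, 84084c4, c3981d5}.
In 536ba91's history but not 84084c4's: {536ba91, 944c543, fcaf0f4} — 3 commits.

3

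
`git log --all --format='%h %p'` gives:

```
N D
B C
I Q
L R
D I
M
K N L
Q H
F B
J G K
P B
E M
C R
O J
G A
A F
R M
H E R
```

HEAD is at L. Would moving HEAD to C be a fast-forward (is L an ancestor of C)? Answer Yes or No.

No

A fast-forward from L to C is possible iff L is an ancestor of C.
Ancestors of C: {C, M, R}.
L is not among them, so fast-forward is not possible.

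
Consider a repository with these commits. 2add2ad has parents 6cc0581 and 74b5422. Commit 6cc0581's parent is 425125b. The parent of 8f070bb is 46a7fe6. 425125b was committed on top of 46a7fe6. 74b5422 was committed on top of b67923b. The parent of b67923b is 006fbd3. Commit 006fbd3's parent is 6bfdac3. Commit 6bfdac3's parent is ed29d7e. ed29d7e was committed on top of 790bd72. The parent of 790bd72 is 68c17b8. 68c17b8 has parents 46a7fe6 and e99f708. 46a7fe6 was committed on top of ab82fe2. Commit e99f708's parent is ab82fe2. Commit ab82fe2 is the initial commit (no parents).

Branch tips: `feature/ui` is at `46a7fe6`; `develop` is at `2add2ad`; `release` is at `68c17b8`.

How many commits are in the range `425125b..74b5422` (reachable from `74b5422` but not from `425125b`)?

8

Reachable from 74b5422: {006fbd3, 46a7fe6, 68c17b8, 6bfdac3, 74b5422, 790bd72, ab82fe2, b67923b, e99f708, ed29d7e}.
Reachable from 425125b: {425125b, 46a7fe6, ab82fe2}.
In 74b5422's history but not 425125b's: {006fbd3, 68c17b8, 6bfdac3, 74b5422, 790bd72, b67923b, e99f708, ed29d7e} — 8 commits.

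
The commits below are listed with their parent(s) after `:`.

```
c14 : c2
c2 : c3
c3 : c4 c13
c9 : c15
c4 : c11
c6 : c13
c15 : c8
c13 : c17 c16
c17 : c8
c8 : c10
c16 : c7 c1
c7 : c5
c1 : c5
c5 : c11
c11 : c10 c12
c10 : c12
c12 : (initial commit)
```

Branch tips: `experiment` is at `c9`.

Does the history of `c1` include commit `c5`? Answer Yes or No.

Yes

Ancestors of c1 (commits reachable by following parents): {c1, c10, c11, c12, c5}.
c5 is in that set, so it is an ancestor of c1.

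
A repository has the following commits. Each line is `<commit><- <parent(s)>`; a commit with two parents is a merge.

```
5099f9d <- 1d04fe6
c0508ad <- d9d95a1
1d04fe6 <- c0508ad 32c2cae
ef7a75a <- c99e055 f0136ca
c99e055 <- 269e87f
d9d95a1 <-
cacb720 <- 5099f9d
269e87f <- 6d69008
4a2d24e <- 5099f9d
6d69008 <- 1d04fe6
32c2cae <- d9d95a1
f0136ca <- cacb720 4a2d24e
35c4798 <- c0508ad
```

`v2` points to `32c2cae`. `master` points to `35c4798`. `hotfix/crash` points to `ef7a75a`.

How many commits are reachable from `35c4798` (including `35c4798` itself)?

Walking parent pointers from 35c4798: reachable set = {35c4798, c0508ad, d9d95a1}.
That is 3 commits.

3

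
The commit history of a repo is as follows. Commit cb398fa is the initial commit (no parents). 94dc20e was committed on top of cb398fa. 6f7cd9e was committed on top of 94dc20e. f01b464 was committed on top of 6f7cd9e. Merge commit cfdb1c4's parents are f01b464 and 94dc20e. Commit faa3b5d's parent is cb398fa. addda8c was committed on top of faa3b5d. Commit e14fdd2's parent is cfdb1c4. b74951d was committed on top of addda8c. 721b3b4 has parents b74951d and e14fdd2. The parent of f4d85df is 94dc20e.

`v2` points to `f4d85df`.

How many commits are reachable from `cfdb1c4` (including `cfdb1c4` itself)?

Walking parent pointers from cfdb1c4: reachable set = {6f7cd9e, 94dc20e, cb398fa, cfdb1c4, f01b464}.
That is 5 commits.

5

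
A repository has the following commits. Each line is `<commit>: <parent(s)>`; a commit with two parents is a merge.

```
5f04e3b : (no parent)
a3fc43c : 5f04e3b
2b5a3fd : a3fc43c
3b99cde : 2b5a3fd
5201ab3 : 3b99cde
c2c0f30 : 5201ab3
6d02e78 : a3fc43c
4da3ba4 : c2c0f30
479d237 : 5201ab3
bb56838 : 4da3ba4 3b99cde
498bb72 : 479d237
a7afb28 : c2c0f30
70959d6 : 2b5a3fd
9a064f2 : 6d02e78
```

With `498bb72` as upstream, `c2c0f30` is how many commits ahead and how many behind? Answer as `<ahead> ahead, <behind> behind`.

Reachable from c2c0f30: {2b5a3fd, 3b99cde, 5201ab3, 5f04e3b, a3fc43c, c2c0f30}.
Reachable from 498bb72: {2b5a3fd, 3b99cde, 479d237, 498bb72, 5201ab3, 5f04e3b, a3fc43c}.
Only in c2c0f30's history (ahead): {c2c0f30} — 1.
Only in 498bb72's history (behind): {479d237, 498bb72} — 2.

1 ahead, 2 behind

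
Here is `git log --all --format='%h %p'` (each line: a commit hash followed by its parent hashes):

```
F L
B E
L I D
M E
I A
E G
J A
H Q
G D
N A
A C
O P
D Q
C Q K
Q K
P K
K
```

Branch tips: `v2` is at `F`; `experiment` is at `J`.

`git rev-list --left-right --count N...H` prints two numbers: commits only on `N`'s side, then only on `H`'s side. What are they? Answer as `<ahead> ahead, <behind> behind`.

3 ahead, 1 behind

Reachable from N: {A, C, K, N, Q}.
Reachable from H: {H, K, Q}.
Only in N's history (ahead): {A, C, N} — 3.
Only in H's history (behind): {H} — 1.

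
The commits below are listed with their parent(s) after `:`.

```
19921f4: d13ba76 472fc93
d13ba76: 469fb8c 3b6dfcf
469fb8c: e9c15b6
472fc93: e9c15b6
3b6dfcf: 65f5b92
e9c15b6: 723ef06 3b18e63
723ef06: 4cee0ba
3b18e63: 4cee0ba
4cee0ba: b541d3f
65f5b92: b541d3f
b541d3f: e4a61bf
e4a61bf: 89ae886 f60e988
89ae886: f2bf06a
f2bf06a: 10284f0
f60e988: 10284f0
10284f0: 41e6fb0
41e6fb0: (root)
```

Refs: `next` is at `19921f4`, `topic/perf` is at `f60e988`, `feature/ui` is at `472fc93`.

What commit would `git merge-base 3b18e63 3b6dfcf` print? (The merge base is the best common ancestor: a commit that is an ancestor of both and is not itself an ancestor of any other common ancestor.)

b541d3f

Ancestors of 3b18e63: {10284f0, 3b18e63, 41e6fb0, 4cee0ba, 89ae886, b541d3f, e4a61bf, f2bf06a, f60e988}.
Ancestors of 3b6dfcf: {10284f0, 3b6dfcf, 41e6fb0, 65f5b92, 89ae886, b541d3f, e4a61bf, f2bf06a, f60e988}.
Common ancestors: {10284f0, 41e6fb0, 89ae886, b541d3f, e4a61bf, f2bf06a, f60e988}.
Among these, b541d3f is not an ancestor of any other common ancestor — it is the merge base.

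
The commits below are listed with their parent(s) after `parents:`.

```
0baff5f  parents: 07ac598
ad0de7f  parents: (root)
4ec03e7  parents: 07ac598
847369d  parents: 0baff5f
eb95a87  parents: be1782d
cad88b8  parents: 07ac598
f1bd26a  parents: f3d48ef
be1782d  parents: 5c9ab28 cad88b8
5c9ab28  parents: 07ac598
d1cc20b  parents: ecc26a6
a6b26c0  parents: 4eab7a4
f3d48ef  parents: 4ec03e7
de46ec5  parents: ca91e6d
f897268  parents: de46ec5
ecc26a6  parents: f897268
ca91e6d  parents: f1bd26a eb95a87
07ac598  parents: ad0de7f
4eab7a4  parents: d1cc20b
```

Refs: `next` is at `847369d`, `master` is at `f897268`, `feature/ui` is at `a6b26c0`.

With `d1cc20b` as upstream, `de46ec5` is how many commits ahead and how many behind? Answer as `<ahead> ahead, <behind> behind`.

Reachable from de46ec5: {07ac598, 4ec03e7, 5c9ab28, ad0de7f, be1782d, ca91e6d, cad88b8, de46ec5, eb95a87, f1bd26a, f3d48ef}.
Reachable from d1cc20b: {07ac598, 4ec03e7, 5c9ab28, ad0de7f, be1782d, ca91e6d, cad88b8, d1cc20b, de46ec5, eb95a87, ecc26a6, f1bd26a, f3d48ef, f897268}.
Only in de46ec5's history (ahead): {} — 0.
Only in d1cc20b's history (behind): {d1cc20b, ecc26a6, f897268} — 3.

0 ahead, 3 behind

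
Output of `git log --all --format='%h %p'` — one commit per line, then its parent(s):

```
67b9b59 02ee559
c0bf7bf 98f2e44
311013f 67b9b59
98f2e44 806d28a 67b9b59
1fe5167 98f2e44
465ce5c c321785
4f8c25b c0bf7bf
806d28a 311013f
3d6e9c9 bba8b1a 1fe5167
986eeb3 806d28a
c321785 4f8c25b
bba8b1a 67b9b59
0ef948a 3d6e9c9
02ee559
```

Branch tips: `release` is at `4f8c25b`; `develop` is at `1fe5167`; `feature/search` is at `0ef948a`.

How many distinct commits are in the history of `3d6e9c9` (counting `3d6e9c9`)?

Walking parent pointers from 3d6e9c9: reachable set = {02ee559, 1fe5167, 311013f, 3d6e9c9, 67b9b59, 806d28a, 98f2e44, bba8b1a}.
That is 8 commits.

8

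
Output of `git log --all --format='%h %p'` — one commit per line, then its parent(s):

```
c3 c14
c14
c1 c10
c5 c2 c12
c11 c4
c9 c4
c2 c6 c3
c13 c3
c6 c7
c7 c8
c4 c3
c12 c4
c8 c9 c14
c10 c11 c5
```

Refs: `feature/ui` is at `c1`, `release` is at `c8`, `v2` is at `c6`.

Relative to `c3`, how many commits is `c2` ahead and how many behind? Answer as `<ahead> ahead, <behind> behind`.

Reachable from c2: {c14, c2, c3, c4, c6, c7, c8, c9}.
Reachable from c3: {c14, c3}.
Only in c2's history (ahead): {c2, c4, c6, c7, c8, c9} — 6.
Only in c3's history (behind): {} — 0.

6 ahead, 0 behind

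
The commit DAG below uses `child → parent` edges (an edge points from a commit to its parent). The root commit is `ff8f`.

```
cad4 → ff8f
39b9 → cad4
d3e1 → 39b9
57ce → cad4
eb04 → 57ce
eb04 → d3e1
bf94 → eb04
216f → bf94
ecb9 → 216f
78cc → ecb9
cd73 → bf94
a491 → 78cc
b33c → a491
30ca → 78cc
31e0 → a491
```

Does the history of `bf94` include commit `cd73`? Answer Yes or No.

Ancestors of bf94: {39b9, 57ce, bf94, cad4, d3e1, eb04, ff8f}.
cd73 is not in that set, so it is not an ancestor of bf94.

No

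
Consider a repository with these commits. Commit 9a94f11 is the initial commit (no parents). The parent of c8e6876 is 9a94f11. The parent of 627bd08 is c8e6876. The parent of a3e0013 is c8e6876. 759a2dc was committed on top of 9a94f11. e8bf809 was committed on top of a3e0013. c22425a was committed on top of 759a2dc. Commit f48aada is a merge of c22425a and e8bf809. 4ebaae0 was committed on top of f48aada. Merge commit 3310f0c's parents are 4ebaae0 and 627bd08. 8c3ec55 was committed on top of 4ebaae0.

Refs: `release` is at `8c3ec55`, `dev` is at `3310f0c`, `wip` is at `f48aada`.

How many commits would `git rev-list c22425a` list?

3

Walking parent pointers from c22425a: reachable set = {759a2dc, 9a94f11, c22425a}.
That is 3 commits.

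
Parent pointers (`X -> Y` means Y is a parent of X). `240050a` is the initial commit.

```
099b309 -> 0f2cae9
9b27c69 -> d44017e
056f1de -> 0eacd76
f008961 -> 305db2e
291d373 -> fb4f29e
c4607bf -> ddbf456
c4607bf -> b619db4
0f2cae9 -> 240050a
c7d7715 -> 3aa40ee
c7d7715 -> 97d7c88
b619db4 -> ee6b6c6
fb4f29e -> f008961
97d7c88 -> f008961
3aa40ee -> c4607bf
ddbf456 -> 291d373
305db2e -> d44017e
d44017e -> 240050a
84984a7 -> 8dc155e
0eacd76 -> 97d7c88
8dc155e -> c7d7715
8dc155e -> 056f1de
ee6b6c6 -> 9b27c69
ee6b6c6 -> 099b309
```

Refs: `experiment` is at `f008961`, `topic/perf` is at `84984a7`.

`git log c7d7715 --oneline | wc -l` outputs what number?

Walking parent pointers from c7d7715: reachable set = {099b309, 0f2cae9, 240050a, 291d373, 305db2e, 3aa40ee, 97d7c88, 9b27c69, b619db4, c4607bf, c7d7715, d44017e, ddbf456, ee6b6c6, f008961, fb4f29e}.
That is 16 commits.

16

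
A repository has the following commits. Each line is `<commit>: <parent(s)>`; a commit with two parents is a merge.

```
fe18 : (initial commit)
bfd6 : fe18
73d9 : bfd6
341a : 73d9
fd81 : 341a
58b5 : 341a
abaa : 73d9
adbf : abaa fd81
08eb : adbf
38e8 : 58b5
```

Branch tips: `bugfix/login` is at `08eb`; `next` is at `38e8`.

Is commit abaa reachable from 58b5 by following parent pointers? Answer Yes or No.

No

Ancestors of 58b5: {341a, 58b5, 73d9, bfd6, fe18}.
abaa is not in that set, so it is not an ancestor of 58b5.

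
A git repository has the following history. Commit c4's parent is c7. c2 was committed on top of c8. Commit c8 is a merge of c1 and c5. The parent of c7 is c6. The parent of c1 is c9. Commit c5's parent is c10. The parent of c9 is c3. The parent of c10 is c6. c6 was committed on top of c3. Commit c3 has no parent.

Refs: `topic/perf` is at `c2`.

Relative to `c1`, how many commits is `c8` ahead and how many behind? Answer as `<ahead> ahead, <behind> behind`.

4 ahead, 0 behind

Reachable from c8: {c1, c10, c3, c5, c6, c8, c9}.
Reachable from c1: {c1, c3, c9}.
Only in c8's history (ahead): {c10, c5, c6, c8} — 4.
Only in c1's history (behind): {} — 0.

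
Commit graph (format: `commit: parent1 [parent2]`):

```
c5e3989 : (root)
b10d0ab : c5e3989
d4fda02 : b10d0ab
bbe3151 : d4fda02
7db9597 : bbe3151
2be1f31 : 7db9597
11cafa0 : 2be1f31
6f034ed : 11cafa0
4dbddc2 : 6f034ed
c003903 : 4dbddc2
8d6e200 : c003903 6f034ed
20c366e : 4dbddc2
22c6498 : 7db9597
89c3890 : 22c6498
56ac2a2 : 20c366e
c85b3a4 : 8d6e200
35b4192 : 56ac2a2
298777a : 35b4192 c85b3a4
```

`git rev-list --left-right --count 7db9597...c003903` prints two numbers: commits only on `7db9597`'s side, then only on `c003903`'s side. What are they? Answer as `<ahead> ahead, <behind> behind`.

Reachable from 7db9597: {7db9597, b10d0ab, bbe3151, c5e3989, d4fda02}.
Reachable from c003903: {11cafa0, 2be1f31, 4dbddc2, 6f034ed, 7db9597, b10d0ab, bbe3151, c003903, c5e3989, d4fda02}.
Only in 7db9597's history (ahead): {} — 0.
Only in c003903's history (behind): {11cafa0, 2be1f31, 4dbddc2, 6f034ed, c003903} — 5.

0 ahead, 5 behind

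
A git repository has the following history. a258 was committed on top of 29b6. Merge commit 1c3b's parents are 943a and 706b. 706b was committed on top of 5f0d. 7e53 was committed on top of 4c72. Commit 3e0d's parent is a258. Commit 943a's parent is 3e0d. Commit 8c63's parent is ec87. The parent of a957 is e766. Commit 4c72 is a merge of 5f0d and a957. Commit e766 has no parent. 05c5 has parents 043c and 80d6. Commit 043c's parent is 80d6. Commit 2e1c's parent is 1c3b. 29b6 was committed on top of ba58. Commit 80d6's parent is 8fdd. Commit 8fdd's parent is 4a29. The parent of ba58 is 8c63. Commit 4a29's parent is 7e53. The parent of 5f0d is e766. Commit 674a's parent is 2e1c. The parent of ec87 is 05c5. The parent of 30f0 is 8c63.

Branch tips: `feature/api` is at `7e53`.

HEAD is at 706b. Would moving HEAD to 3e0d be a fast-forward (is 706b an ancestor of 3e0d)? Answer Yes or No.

A fast-forward from 706b to 3e0d is possible iff 706b is an ancestor of 3e0d.
Ancestors of 3e0d: {043c, 05c5, 29b6, 3e0d, 4a29, 4c72, 5f0d, 7e53, 80d6, 8c63, 8fdd, a258, a957, ba58, e766, ec87}.
706b is not among them, so fast-forward is not possible.

No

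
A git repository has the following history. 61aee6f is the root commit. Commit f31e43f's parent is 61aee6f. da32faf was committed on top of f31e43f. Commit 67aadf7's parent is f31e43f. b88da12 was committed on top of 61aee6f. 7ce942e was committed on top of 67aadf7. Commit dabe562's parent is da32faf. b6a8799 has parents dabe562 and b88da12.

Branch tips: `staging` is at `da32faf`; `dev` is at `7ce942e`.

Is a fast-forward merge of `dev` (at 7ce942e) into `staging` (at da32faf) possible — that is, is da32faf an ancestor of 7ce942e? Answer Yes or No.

No

A fast-forward from da32faf to 7ce942e is possible iff da32faf is an ancestor of 7ce942e.
Ancestors of 7ce942e: {61aee6f, 67aadf7, 7ce942e, f31e43f}.
da32faf is not among them, so fast-forward is not possible.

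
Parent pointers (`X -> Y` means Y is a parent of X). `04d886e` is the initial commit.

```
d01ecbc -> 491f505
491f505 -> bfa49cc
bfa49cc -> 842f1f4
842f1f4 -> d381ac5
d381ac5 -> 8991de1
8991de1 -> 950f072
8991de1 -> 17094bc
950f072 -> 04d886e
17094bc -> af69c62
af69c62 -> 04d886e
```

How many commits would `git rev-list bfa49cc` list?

8

Walking parent pointers from bfa49cc: reachable set = {04d886e, 17094bc, 842f1f4, 8991de1, 950f072, af69c62, bfa49cc, d381ac5}.
That is 8 commits.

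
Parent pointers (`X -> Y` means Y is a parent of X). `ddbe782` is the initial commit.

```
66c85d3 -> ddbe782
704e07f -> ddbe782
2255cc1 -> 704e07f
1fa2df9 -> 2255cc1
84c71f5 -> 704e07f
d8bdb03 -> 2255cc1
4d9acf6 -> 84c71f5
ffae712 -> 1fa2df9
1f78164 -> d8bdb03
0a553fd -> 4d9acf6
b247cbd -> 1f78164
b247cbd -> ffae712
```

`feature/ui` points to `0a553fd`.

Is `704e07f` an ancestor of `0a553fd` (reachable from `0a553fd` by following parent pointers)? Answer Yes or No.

Ancestors of 0a553fd (commits reachable by following parents): {0a553fd, 4d9acf6, 704e07f, 84c71f5, ddbe782}.
704e07f is in that set, so it is an ancestor of 0a553fd.

Yes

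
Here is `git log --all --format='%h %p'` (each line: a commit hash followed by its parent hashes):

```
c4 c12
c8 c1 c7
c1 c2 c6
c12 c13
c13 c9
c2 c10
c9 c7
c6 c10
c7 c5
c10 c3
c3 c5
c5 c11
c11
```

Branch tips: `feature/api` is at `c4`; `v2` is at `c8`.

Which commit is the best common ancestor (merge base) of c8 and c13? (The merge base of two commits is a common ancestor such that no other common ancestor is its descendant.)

Ancestors of c8: {c1, c10, c11, c2, c3, c5, c6, c7, c8}.
Ancestors of c13: {c11, c13, c5, c7, c9}.
Common ancestors: {c11, c5, c7}.
Among these, c7 is not an ancestor of any other common ancestor — it is the merge base.

c7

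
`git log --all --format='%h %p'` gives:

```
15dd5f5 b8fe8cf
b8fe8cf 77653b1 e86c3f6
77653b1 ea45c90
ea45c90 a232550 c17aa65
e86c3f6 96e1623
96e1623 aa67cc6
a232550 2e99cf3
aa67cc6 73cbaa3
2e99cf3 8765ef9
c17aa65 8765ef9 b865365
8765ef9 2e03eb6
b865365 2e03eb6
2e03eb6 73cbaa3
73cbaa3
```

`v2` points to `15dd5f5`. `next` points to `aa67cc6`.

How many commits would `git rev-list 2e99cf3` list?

4

Walking parent pointers from 2e99cf3: reachable set = {2e03eb6, 2e99cf3, 73cbaa3, 8765ef9}.
That is 4 commits.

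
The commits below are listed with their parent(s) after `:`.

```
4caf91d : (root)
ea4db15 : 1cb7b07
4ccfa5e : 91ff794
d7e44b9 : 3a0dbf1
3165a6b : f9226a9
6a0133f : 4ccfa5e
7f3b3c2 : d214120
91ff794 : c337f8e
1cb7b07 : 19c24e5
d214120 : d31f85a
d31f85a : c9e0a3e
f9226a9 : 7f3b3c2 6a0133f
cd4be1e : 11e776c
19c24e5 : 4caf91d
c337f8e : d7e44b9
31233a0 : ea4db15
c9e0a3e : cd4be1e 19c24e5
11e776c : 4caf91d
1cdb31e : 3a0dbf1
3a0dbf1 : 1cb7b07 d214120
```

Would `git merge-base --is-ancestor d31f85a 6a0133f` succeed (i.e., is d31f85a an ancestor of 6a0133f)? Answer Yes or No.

Yes

Ancestors of 6a0133f (commits reachable by following parents): {11e776c, 19c24e5, 1cb7b07, 3a0dbf1, 4caf91d, 4ccfa5e, 6a0133f, 91ff794, c337f8e, c9e0a3e, cd4be1e, d214120, d31f85a, d7e44b9}.
d31f85a is in that set, so it is an ancestor of 6a0133f.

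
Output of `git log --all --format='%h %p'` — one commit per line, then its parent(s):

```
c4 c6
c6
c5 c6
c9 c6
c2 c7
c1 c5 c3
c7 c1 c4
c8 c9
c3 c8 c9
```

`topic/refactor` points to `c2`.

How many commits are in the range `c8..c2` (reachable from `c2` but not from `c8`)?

6

Reachable from c2: {c1, c2, c3, c4, c5, c6, c7, c8, c9}.
Reachable from c8: {c6, c8, c9}.
In c2's history but not c8's: {c1, c2, c3, c4, c5, c7} — 6 commits.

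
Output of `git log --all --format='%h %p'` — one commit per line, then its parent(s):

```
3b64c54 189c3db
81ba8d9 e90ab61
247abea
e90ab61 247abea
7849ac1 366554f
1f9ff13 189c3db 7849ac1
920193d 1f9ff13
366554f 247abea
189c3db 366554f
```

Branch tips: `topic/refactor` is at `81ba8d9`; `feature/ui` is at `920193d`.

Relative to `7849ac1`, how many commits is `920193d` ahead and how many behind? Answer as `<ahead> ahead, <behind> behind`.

3 ahead, 0 behind

Reachable from 920193d: {189c3db, 1f9ff13, 247abea, 366554f, 7849ac1, 920193d}.
Reachable from 7849ac1: {247abea, 366554f, 7849ac1}.
Only in 920193d's history (ahead): {189c3db, 1f9ff13, 920193d} — 3.
Only in 7849ac1's history (behind): {} — 0.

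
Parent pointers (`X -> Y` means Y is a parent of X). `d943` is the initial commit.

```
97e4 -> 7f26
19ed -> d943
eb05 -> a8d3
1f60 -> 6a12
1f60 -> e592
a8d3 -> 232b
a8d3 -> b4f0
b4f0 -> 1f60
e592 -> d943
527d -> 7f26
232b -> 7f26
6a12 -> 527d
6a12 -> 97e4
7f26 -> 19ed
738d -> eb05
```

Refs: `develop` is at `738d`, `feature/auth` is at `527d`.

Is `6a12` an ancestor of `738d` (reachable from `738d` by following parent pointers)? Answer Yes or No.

Ancestors of 738d (commits reachable by following parents): {19ed, 1f60, 232b, 527d, 6a12, 738d, 7f26, 97e4, a8d3, b4f0, d943, e592, eb05}.
6a12 is in that set, so it is an ancestor of 738d.

Yes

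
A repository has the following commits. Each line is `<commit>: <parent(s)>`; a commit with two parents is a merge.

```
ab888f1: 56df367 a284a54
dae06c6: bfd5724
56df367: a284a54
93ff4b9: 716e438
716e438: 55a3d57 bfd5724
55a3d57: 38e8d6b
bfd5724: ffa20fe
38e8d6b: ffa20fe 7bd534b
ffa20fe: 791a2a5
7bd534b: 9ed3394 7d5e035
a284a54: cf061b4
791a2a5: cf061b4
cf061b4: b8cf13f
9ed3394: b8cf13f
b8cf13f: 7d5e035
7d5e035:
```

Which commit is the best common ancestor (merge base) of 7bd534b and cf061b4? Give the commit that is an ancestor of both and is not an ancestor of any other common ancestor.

Ancestors of 7bd534b: {7bd534b, 7d5e035, 9ed3394, b8cf13f}.
Ancestors of cf061b4: {7d5e035, b8cf13f, cf061b4}.
Common ancestors: {7d5e035, b8cf13f}.
Among these, b8cf13f is not an ancestor of any other common ancestor — it is the merge base.

b8cf13f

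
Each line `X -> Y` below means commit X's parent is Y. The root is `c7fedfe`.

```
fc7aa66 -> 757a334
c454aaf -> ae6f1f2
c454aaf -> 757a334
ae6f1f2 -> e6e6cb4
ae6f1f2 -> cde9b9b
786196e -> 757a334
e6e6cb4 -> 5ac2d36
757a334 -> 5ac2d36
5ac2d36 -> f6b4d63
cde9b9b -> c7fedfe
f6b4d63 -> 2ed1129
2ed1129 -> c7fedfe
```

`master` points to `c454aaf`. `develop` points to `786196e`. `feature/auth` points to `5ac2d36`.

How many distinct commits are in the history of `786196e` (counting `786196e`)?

Walking parent pointers from 786196e: reachable set = {2ed1129, 5ac2d36, 757a334, 786196e, c7fedfe, f6b4d63}.
That is 6 commits.

6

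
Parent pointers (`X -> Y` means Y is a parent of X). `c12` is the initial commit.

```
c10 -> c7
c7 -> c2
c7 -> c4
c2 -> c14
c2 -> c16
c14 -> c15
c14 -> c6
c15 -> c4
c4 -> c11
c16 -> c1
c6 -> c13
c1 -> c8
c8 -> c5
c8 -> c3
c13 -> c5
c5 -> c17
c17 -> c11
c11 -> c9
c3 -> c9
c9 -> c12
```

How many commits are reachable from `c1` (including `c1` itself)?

Walking parent pointers from c1: reachable set = {c1, c11, c12, c17, c3, c5, c8, c9}.
That is 8 commits.

8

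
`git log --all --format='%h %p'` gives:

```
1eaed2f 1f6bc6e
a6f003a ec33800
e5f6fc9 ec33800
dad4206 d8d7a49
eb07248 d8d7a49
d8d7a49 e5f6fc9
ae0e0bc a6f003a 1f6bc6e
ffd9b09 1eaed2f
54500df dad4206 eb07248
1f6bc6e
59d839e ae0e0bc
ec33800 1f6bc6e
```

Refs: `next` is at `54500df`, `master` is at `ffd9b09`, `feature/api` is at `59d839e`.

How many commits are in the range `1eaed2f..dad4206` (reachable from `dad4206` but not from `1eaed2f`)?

4

Reachable from dad4206: {1f6bc6e, d8d7a49, dad4206, e5f6fc9, ec33800}.
Reachable from 1eaed2f: {1eaed2f, 1f6bc6e}.
In dad4206's history but not 1eaed2f's: {d8d7a49, dad4206, e5f6fc9, ec33800} — 4 commits.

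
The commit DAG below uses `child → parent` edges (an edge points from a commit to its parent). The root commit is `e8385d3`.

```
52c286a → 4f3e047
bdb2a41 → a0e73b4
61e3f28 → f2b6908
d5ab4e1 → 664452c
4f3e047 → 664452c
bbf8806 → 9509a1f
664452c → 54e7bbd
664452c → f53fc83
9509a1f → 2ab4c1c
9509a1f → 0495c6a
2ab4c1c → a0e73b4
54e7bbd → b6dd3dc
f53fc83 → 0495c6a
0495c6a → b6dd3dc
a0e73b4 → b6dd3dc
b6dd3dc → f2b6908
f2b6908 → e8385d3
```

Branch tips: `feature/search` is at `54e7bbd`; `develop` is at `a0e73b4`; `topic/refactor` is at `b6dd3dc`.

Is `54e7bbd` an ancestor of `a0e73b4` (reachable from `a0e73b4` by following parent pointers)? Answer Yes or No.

Ancestors of a0e73b4: {a0e73b4, b6dd3dc, e8385d3, f2b6908}.
54e7bbd is not in that set, so it is not an ancestor of a0e73b4.

No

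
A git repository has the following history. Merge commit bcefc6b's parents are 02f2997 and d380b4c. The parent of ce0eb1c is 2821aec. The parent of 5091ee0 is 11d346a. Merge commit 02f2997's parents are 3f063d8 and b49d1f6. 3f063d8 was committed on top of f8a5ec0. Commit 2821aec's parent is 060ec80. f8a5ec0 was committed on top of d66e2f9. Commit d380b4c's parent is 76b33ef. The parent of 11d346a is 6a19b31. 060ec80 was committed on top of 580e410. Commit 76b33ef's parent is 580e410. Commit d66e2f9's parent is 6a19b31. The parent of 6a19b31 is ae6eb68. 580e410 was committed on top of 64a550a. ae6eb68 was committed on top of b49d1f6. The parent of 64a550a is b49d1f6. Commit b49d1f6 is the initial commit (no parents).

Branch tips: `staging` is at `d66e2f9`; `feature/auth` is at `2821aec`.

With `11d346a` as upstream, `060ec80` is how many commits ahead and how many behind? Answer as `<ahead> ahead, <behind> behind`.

3 ahead, 3 behind

Reachable from 060ec80: {060ec80, 580e410, 64a550a, b49d1f6}.
Reachable from 11d346a: {11d346a, 6a19b31, ae6eb68, b49d1f6}.
Only in 060ec80's history (ahead): {060ec80, 580e410, 64a550a} — 3.
Only in 11d346a's history (behind): {11d346a, 6a19b31, ae6eb68} — 3.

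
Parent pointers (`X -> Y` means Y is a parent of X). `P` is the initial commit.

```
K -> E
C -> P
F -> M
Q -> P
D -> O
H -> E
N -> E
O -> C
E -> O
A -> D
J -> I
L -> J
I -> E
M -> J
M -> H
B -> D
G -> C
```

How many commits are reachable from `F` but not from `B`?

Reachable from F: {C, E, F, H, I, J, M, O, P}.
Reachable from B: {B, C, D, O, P}.
In F's history but not B's: {E, F, H, I, J, M} — 6 commits.

6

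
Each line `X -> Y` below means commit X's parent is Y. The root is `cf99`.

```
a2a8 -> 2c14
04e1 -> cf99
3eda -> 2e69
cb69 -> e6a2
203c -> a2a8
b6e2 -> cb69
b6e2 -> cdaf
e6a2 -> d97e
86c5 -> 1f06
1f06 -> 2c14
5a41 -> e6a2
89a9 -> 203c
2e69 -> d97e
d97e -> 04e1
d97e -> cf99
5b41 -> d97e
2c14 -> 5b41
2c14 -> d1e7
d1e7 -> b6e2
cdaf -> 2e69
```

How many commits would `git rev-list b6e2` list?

8

Walking parent pointers from b6e2: reachable set = {04e1, 2e69, b6e2, cb69, cdaf, cf99, d97e, e6a2}.
That is 8 commits.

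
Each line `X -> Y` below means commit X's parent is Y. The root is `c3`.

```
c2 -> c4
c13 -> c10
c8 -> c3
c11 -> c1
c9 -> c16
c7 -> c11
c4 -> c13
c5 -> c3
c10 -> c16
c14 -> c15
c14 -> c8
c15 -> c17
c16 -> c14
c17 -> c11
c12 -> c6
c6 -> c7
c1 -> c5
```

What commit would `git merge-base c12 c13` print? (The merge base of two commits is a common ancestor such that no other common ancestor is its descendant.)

c11

Ancestors of c12: {c1, c11, c12, c3, c5, c6, c7}.
Ancestors of c13: {c1, c10, c11, c13, c14, c15, c16, c17, c3, c5, c8}.
Common ancestors: {c1, c11, c3, c5}.
Among these, c11 is not an ancestor of any other common ancestor — it is the merge base.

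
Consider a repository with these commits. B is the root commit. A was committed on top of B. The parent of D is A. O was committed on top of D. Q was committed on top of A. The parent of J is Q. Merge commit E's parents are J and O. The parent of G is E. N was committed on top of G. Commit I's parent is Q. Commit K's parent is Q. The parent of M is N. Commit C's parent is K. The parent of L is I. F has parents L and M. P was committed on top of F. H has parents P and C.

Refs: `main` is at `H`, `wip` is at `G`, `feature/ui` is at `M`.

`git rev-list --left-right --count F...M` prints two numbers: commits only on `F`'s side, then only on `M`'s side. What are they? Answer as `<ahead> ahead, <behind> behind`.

Reachable from F: {A, B, D, E, F, G, I, J, L, M, N, O, Q}.
Reachable from M: {A, B, D, E, G, J, M, N, O, Q}.
Only in F's history (ahead): {F, I, L} — 3.
Only in M's history (behind): {} — 0.

3 ahead, 0 behind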